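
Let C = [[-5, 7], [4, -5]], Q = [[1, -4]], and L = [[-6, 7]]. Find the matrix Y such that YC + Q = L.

Y = [[3, 2]]

YC = L − Q = [[-7, 11]].
C is on the right of Y, so right-multiply by C⁻¹: Y = (L − Q)C⁻¹.
det C = -3, so C⁻¹ = [[5/3, 7/3], [4/3, 5/3]].
Y = (L − Q)C⁻¹ = [[3, 2]].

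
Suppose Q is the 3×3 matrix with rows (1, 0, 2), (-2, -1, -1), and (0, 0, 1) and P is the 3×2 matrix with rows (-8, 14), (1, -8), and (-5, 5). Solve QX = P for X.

Since Q multiplies X on the left, X = Q⁻¹P.
det Q = -1, so Q⁻¹ = [[1, 0, -2], [-2, -1, 3], [0, 0, 1]].
X = Q⁻¹P = [[1, 0, -2], [-2, -1, 3], [0, 0, 1]] · [[-8, 14], [1, -8], [-5, 5]] = [[2, 4], [0, -5], [-5, 5]].

X = [[2, 4], [0, -5], [-5, 5]]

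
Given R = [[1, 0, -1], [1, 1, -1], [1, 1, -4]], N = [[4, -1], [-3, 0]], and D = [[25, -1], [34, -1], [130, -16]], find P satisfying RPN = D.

P = [[-4, -3], [0, -3], [-5, 4]]

P = R⁻¹DN⁻¹ (apply R⁻¹ on the left and N⁻¹ on the right).
det R = -3; the adjugate gives R⁻¹ = [[1, 1/3, -1/3], [-1, 1, 0], [0, 1/3, -1/3]].
det N = -3; the adjugate gives N⁻¹ = [[0, -1/3], [-1, -4/3]].
R⁻¹D = [[-7, 4], [9, 0], [-32, 5]].
P = (R⁻¹D)N⁻¹ = [[-4, -3], [0, -3], [-5, 4]].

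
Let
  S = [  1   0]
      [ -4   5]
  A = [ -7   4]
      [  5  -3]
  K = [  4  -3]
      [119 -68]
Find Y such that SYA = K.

Y = [[3, 5], [-1, 4]]

Left-multiply by S⁻¹ and right-multiply by A⁻¹: Y = S⁻¹KA⁻¹.
det S = 5; the adjugate gives S⁻¹ = [[1, 0], [4/5, 1/5]].
det A = 1; the adjugate gives A⁻¹ = [[-3, -4], [-5, -7]].
S⁻¹K = [[4, -3], [27, -16]].
Y = (S⁻¹K)A⁻¹ = [[3, 5], [-1, 4]].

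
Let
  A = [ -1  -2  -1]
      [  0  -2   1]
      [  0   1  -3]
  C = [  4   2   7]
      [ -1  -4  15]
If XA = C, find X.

X = [[-4, 3, 0], [1, -2, -6]]

Since A sits to the right of X, X = CA⁻¹.
det A = -5; the adjugate gives A⁻¹ = [[-1, 7/5, 4/5], [0, -3/5, -1/5], [0, -1/5, -2/5]].
X = CA⁻¹ = [[4, 2, 7], [-1, -4, 15]] · [[-1, 7/5, 4/5], [0, -3/5, -1/5], [0, -1/5, -2/5]] = [[-4, 3, 0], [1, -2, -6]].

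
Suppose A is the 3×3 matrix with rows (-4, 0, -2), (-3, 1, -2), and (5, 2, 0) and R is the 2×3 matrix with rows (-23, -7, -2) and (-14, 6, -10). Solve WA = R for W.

W = [[0, 1, -4], [-1, 6, 0]]

A is on the right of W, so right-multiply by A⁻¹: W = RA⁻¹.
det A = 6; the adjugate gives A⁻¹ = [[2/3, -2/3, 1/3], [-5/3, 5/3, -1/3], [-11/6, 4/3, -2/3]].
W = RA⁻¹ = [[-23, -7, -2], [-14, 6, -10]] · [[2/3, -2/3, 1/3], [-5/3, 5/3, -1/3], [-11/6, 4/3, -2/3]] = [[0, 1, -4], [-1, 6, 0]].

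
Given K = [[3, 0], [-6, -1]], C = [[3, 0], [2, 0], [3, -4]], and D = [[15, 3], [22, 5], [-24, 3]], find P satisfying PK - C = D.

PK = D + C = [[18, 3], [24, 5], [-21, -1]].
Right-multiplying both sides by K⁻¹ gives P = (D + C)K⁻¹.
det K = -3; the adjugate gives K⁻¹ = [[1/3, 0], [-2, -1]].
P = (D + C)K⁻¹ = [[0, -3], [-2, -5], [-5, 1]].

P = [[0, -3], [-2, -5], [-5, 1]]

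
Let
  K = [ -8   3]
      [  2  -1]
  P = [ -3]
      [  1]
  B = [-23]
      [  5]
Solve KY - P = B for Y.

Y = [[4], [2]]

KY = B + P = [[-26], [6]].
Left-multiplying both sides by K⁻¹ gives Y = K⁻¹(B + P).
det K = 2; the adjugate gives K⁻¹ = [[-1/2, -3/2], [-1, -4]].
Y = K⁻¹(B + P) = [[4], [2]].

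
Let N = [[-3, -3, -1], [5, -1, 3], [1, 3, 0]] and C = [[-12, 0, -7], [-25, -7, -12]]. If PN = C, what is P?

Right-multiplying both sides by N⁻¹ gives P = CN⁻¹.
det N = 2, so N⁻¹ = [[-9/2, -3/2, -5], [3/2, 1/2, 2], [8, 3, 9]].
P = CN⁻¹ = [[-12, 0, -7], [-25, -7, -12]] · [[-9/2, -3/2, -5], [3/2, 1/2, 2], [8, 3, 9]] = [[-2, -3, -3], [6, -2, 3]].

P = [[-2, -3, -3], [6, -2, 3]]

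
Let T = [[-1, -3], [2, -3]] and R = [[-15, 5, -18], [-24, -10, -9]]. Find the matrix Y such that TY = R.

Y = [[-3, -5, 3], [6, 0, 5]]

Left-multiplying both sides by T⁻¹ gives Y = T⁻¹R.
det T = 9; the adjugate gives T⁻¹ = [[-1/3, 1/3], [-2/9, -1/9]].
Y = T⁻¹R = [[-1/3, 1/3], [-2/9, -1/9]] · [[-15, 5, -18], [-24, -10, -9]] = [[-3, -5, 3], [6, 0, 5]].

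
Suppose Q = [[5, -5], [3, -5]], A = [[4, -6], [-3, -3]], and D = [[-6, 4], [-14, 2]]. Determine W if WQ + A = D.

WQ = D − A = [[-10, 10], [-11, 5]].
Right-multiplying both sides by Q⁻¹ gives W = (D − A)Q⁻¹.
det Q = -10, so Q⁻¹ = [[1/2, -1/2], [3/10, -1/2]].
W = (D − A)Q⁻¹ = [[-2, 0], [-4, 3]].

W = [[-2, 0], [-4, 3]]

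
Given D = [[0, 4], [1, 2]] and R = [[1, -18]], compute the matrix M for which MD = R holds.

D is on the right of M, so right-multiply by D⁻¹: M = RD⁻¹.
det D = -4, so D⁻¹ = [[-1/2, 1], [1/4, 0]].
M = RD⁻¹ = [[1, -18]] · [[-1/2, 1], [1/4, 0]] = [[-5, 1]].

M = [[-5, 1]]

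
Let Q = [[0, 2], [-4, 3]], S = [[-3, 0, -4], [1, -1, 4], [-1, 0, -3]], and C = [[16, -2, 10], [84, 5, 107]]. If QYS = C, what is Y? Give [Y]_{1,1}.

4

Isolating Y: multiply by Q⁻¹ from the left and S⁻¹ from the right, so Y = Q⁻¹CS⁻¹.
det Q = 8, so Q⁻¹ = [[3/8, -1/4], [1/2, 0]].
S has determinant -5; S⁻¹ = [[-3/5, 0, 4/5], [1/5, -1, -8/5], [1/5, 0, -3/5]].
Q⁻¹C = [[-15, -2, -23], [8, -1, 5]].
Y = (Q⁻¹C)S⁻¹ = [[4, 2, 5], [-4, 1, 5]].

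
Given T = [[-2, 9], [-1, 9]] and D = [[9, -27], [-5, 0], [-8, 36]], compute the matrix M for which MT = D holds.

M = [[-6, 3], [5, -5], [4, 0]]

T is on the right of M, so right-multiply by T⁻¹: M = DT⁻¹.
det T = -9; the adjugate gives T⁻¹ = [[-1, 1], [-1/9, 2/9]].
M = DT⁻¹ = [[9, -27], [-5, 0], [-8, 36]] · [[-1, 1], [-1/9, 2/9]] = [[-6, 3], [5, -5], [4, 0]].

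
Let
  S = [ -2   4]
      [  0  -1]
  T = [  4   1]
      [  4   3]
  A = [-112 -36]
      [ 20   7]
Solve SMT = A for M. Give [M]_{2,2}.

-1

Isolating M: multiply by S⁻¹ from the left and T⁻¹ from the right, so M = S⁻¹AT⁻¹.
S has determinant 2; S⁻¹ = [[-1/2, -2], [0, -1]].
det T = 8; the adjugate gives T⁻¹ = [[3/8, -1/8], [-1/2, 1/2]].
S⁻¹A = [[16, 4], [-20, -7]].
M = (S⁻¹A)T⁻¹ = [[4, 0], [-4, -1]].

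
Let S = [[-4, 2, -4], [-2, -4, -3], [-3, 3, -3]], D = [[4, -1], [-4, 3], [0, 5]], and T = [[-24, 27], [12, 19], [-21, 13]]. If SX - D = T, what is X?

SX = T + D = [[-20, 26], [8, 22], [-21, 18]].
Since S multiplies X on the left, X = S⁻¹(T + D).
S has determinant -6; S⁻¹ = [[-7/2, 1, 11/3], [-1/2, 0, 2/3], [3, -1, -10/3]].
X = S⁻¹(T + D) = [[1, -3], [-4, -1], [2, -4]].

X = [[1, -3], [-4, -1], [2, -4]]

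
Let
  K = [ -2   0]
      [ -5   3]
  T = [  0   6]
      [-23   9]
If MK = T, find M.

M = [[-5, 2], [4, 3]]

Since K sits to the right of M, M = TK⁻¹.
det K = -6, so K⁻¹ = [[-1/2, 0], [-5/6, 1/3]].
M = TK⁻¹ = [[0, 6], [-23, 9]] · [[-1/2, 0], [-5/6, 1/3]] = [[-5, 2], [4, 3]].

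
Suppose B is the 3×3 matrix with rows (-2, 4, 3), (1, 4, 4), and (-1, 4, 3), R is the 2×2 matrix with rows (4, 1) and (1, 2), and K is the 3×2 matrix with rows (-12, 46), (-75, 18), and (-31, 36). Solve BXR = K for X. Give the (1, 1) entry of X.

-4

Isolating X: multiply by B⁻¹ from the left and R⁻¹ from the right, so X = B⁻¹KR⁻¹.
B has determinant 4; B⁻¹ = [[-1, 0, 1], [-7/4, -3/4, 11/4], [2, 1, -3]].
det R = 7, so R⁻¹ = [[2/7, -1/7], [-1/7, 4/7]].
B⁻¹K = [[-19, -10], [-8, 5], [-6, 2]].
X = (B⁻¹K)R⁻¹ = [[-4, -3], [-3, 4], [-2, 2]].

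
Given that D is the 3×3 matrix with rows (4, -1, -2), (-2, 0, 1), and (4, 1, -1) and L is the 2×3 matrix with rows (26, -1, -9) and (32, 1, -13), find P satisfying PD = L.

P = [[5, 5, 4], [2, -6, 3]]

Right-multiplying both sides by D⁻¹ gives P = LD⁻¹.
det D = -2; the adjugate gives D⁻¹ = [[1/2, 3/2, 1/2], [-1, -2, 0], [1, 4, 1]].
P = LD⁻¹ = [[26, -1, -9], [32, 1, -13]] · [[1/2, 3/2, 1/2], [-1, -2, 0], [1, 4, 1]] = [[5, 5, 4], [2, -6, 3]].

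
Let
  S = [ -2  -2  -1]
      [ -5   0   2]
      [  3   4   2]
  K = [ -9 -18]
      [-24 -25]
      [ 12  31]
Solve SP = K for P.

P = [[6, 5], [-3, 4], [3, 0]]

S is on the left of P, so left-multiply by S⁻¹: P = S⁻¹K.
det S = 4, so S⁻¹ = [[-2, 0, -1], [4, -1/4, 9/4], [-5, 1/2, -5/2]].
P = S⁻¹K = [[-2, 0, -1], [4, -1/4, 9/4], [-5, 1/2, -5/2]] · [[-9, -18], [-24, -25], [12, 31]] = [[6, 5], [-3, 4], [3, 0]].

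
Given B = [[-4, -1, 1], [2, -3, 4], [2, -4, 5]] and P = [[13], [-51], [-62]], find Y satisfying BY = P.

B is on the left of Y, so left-multiply by B⁻¹: Y = B⁻¹P.
B has determinant -4; B⁻¹ = [[-1/4, -1/4, 1/4], [1/2, 11/2, -9/2], [1/2, 9/2, -7/2]].
Y = B⁻¹P = [[-1/4, -1/4, 1/4], [1/2, 11/2, -9/2], [1/2, 9/2, -7/2]] · [[13], [-51], [-62]] = [[-6], [5], [-6]].

Y = [[-6], [5], [-6]]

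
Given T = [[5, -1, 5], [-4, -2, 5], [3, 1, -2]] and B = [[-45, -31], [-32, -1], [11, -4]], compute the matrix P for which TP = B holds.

P = [[-2, -4], [5, 6], [-6, -1]]

Since T multiplies P on the left, P = T⁻¹B.
det T = -2; the adjugate gives T⁻¹ = [[1/2, -3/2, -5/2], [-7/2, 25/2, 45/2], [-1, 4, 7]].
P = T⁻¹B = [[1/2, -3/2, -5/2], [-7/2, 25/2, 45/2], [-1, 4, 7]] · [[-45, -31], [-32, -1], [11, -4]] = [[-2, -4], [5, 6], [-6, -1]].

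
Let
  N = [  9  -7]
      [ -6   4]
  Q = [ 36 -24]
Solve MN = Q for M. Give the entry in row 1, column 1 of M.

0

N is on the right of M, so right-multiply by N⁻¹: M = QN⁻¹.
N has determinant -6; N⁻¹ = [[-2/3, -7/6], [-1, -3/2]].
M = QN⁻¹ = [[36, -24]] · [[-2/3, -7/6], [-1, -3/2]] = [[0, -6]].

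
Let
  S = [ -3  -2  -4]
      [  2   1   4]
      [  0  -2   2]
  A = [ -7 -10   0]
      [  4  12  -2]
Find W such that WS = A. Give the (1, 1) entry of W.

5

Since S sits to the right of W, W = AS⁻¹.
S has determinant -6; S⁻¹ = [[-5/3, -2, 2/3], [2/3, 1, -2/3], [2/3, 1, -1/6]].
W = AS⁻¹ = [[-7, -10, 0], [4, 12, -2]] · [[-5/3, -2, 2/3], [2/3, 1, -2/3], [2/3, 1, -1/6]] = [[5, 4, 2], [0, 2, -5]].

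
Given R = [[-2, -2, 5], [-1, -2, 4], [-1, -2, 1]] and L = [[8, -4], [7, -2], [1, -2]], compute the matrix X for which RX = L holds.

Since R multiplies X on the left, X = R⁻¹L.
det R = -6; the adjugate gives R⁻¹ = [[-1, 4/3, -1/3], [1/2, -1/2, -1/2], [0, 1/3, -1/3]].
X = R⁻¹L = [[-1, 4/3, -1/3], [1/2, -1/2, -1/2], [0, 1/3, -1/3]] · [[8, -4], [7, -2], [1, -2]] = [[1, 2], [0, 0], [2, 0]].

X = [[1, 2], [0, 0], [2, 0]]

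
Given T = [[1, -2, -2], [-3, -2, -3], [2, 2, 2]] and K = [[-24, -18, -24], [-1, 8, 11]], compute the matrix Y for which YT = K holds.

Y = [[0, 6, -3], [-4, -3, -3]]

Right-multiplying both sides by T⁻¹ gives Y = KT⁻¹.
det T = 6, so T⁻¹ = [[1/3, 0, 1/3], [0, 1, 3/2], [-1/3, -1, -4/3]].
Y = KT⁻¹ = [[-24, -18, -24], [-1, 8, 11]] · [[1/3, 0, 1/3], [0, 1, 3/2], [-1/3, -1, -4/3]] = [[0, 6, -3], [-4, -3, -3]].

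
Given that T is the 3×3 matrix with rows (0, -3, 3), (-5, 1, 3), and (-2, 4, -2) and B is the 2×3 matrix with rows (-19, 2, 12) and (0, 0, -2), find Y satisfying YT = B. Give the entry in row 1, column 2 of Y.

T is on the right of Y, so right-multiply by T⁻¹: Y = BT⁻¹.
T has determinant -6; T⁻¹ = [[7/3, -1, 2], [8/3, -1, 5/2], [3, -1, 5/2]].
Y = BT⁻¹ = [[-19, 2, 12], [0, 0, -2]] · [[7/3, -1, 2], [8/3, -1, 5/2], [3, -1, 5/2]] = [[-3, 5, -3], [-6, 2, -5]].

5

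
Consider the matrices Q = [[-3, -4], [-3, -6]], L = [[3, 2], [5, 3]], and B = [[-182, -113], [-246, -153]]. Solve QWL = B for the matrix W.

W = [[1, 3], [4, 4]]

W = Q⁻¹BL⁻¹ (apply Q⁻¹ on the left and L⁻¹ on the right).
det Q = 6; the adjugate gives Q⁻¹ = [[-1, 2/3], [1/2, -1/2]].
L has determinant -1; L⁻¹ = [[-3, 2], [5, -3]].
Q⁻¹B = [[18, 11], [32, 20]].
W = (Q⁻¹B)L⁻¹ = [[1, 3], [4, 4]].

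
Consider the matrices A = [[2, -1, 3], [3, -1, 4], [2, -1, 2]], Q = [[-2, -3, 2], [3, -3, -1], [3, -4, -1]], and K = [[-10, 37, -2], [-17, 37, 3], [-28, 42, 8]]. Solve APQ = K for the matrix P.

P = [[5, 0, -5], [5, 5, 3], [-3, 2, 2]]

Left-multiply by A⁻¹ and right-multiply by Q⁻¹: P = A⁻¹KQ⁻¹.
det A = -1, so A⁻¹ = [[-2, 1, 1], [-2, 2, -1], [1, 0, -1]].
det Q = -4; the adjugate gives Q⁻¹ = [[1/4, 11/4, -9/4], [0, 1, -1], [3/4, 17/4, -15/4]].
A⁻¹K = [[-25, 5, 15], [14, -42, 2], [18, -5, -10]].
P = (A⁻¹K)Q⁻¹ = [[5, 0, -5], [5, 5, 3], [-3, 2, 2]].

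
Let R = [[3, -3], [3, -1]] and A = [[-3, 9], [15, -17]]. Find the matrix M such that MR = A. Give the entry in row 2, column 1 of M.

R is on the right of M, so right-multiply by R⁻¹: M = AR⁻¹.
det R = 6, so R⁻¹ = [[-1/6, 1/2], [-1/2, 1/2]].
M = AR⁻¹ = [[-3, 9], [15, -17]] · [[-1/6, 1/2], [-1/2, 1/2]] = [[-4, 3], [6, -1]].

6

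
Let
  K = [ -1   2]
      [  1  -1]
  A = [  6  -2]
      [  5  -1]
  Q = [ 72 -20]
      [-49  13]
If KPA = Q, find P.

P = [[-1, -4], [3, 1]]

P = K⁻¹QA⁻¹ (apply K⁻¹ on the left and A⁻¹ on the right).
det K = -1, so K⁻¹ = [[1, 2], [1, 1]].
det A = 4, so A⁻¹ = [[-1/4, 1/2], [-5/4, 3/2]].
K⁻¹Q = [[-26, 6], [23, -7]].
P = (K⁻¹Q)A⁻¹ = [[-1, -4], [3, 1]].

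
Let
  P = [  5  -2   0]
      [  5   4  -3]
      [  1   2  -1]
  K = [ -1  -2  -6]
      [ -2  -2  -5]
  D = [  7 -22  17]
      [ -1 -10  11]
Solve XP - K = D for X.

XP = D + K = [[6, -24, 11], [-3, -12, 6]].
Since P sits to the right of X, X = (D + K)P⁻¹.
det P = 6, so P⁻¹ = [[1/3, -1/3, 1], [1/3, -5/6, 5/2], [1, -2, 5]].
X = (D + K)P⁻¹ = [[5, -4, 1], [1, -1, -3]].

X = [[5, -4, 1], [1, -1, -3]]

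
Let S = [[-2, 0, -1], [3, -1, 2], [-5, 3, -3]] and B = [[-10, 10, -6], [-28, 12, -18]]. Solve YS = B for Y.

Y = [[-2, 2, 4], [0, -6, 2]]

Since S sits to the right of Y, Y = BS⁻¹.
det S = 2, so S⁻¹ = [[-3/2, -3/2, -1/2], [-1/2, 1/2, 1/2], [2, 3, 1]].
Y = BS⁻¹ = [[-10, 10, -6], [-28, 12, -18]] · [[-3/2, -3/2, -1/2], [-1/2, 1/2, 1/2], [2, 3, 1]] = [[-2, 2, 4], [0, -6, 2]].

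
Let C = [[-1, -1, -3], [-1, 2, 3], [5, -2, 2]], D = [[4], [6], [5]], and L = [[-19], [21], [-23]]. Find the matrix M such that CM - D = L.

CM = L + D = [[-15], [27], [-18]].
Left-multiplying both sides by C⁻¹ gives M = C⁻¹(L + D).
det C = -3, so C⁻¹ = [[-10/3, -8/3, -1], [-17/3, -13/3, -2], [8/3, 7/3, 1]].
M = C⁻¹(L + D) = [[-4], [4], [5]].

M = [[-4], [4], [5]]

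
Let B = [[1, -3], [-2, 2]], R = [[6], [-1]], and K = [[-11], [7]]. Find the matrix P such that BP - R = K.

BP = K + R = [[-5], [6]].
Since B multiplies P on the left, P = B⁻¹(K + R).
det B = -4, so B⁻¹ = [[-1/2, -3/4], [-1/2, -1/4]].
P = B⁻¹(K + R) = [[-2], [1]].

P = [[-2], [1]]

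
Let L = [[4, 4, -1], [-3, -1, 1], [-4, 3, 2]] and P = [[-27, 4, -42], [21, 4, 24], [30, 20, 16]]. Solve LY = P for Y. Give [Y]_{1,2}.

L is on the left of Y, so left-multiply by L⁻¹: Y = L⁻¹P.
det L = 1, so L⁻¹ = [[-5, -11, 3], [2, 4, -1], [-13, -28, 8]].
Y = L⁻¹P = [[-5, -11, 3], [2, 4, -1], [-13, -28, 8]] · [[-27, 4, -42], [21, 4, 24], [30, 20, 16]] = [[-6, -4, -6], [0, 4, -4], [3, -4, 2]].

-4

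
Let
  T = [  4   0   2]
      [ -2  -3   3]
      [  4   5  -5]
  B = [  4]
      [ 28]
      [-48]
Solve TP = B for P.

Since T multiplies P on the left, P = T⁻¹B.
det T = 4, so T⁻¹ = [[0, 5/2, 3/2], [1/2, -7, -4], [1/2, -5, -3]].
P = T⁻¹B = [[0, 5/2, 3/2], [1/2, -7, -4], [1/2, -5, -3]] · [[4], [28], [-48]] = [[-2], [-2], [6]].

P = [[-2], [-2], [6]]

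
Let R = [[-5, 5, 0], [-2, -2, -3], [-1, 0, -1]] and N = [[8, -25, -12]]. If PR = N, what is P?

Right-multiplying both sides by R⁻¹ gives P = NR⁻¹.
det R = -5, so R⁻¹ = [[-2/5, -1, 3], [-1/5, -1, 3], [2/5, 1, -4]].
P = NR⁻¹ = [[8, -25, -12]] · [[-2/5, -1, 3], [-1/5, -1, 3], [2/5, 1, -4]] = [[-3, 5, -3]].

P = [[-3, 5, -3]]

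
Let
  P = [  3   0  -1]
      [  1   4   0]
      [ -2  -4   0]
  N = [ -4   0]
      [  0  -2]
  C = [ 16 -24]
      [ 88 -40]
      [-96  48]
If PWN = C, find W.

W = [[-2, 4], [-5, 4], [-2, 0]]

Left-multiply by P⁻¹ and right-multiply by N⁻¹: W = P⁻¹CN⁻¹.
P has determinant -4; P⁻¹ = [[0, -1, -1], [0, 1/2, 1/4], [-1, -3, -3]].
det N = 8, so N⁻¹ = [[-1/4, 0], [0, -1/2]].
P⁻¹C = [[8, -8], [20, -8], [8, 0]].
W = (P⁻¹C)N⁻¹ = [[-2, 4], [-5, 4], [-2, 0]].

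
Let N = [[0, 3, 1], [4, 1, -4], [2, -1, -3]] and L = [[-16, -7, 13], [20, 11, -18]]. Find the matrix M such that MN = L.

M = [[1, -6, 4], [2, 5, 0]]

Right-multiplying both sides by N⁻¹ gives M = LN⁻¹.
det N = 6; the adjugate gives N⁻¹ = [[-7/6, 4/3, -13/6], [2/3, -1/3, 2/3], [-1, 1, -2]].
M = LN⁻¹ = [[-16, -7, 13], [20, 11, -18]] · [[-7/6, 4/3, -13/6], [2/3, -1/3, 2/3], [-1, 1, -2]] = [[1, -6, 4], [2, 5, 0]].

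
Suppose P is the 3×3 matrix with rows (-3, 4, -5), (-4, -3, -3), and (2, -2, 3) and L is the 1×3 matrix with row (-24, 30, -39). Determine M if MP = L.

P is on the right of M, so right-multiply by P⁻¹: M = LP⁻¹.
det P = -1, so P⁻¹ = [[15, 2, 27], [-6, -1, -11], [-14, -2, -25]].
M = LP⁻¹ = [[-24, 30, -39]] · [[15, 2, 27], [-6, -1, -11], [-14, -2, -25]] = [[6, 0, -3]].

M = [[6, 0, -3]]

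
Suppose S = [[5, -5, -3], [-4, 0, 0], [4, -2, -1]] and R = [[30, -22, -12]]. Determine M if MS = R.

M = [[2, 1, 6]]

Since S sits to the right of M, M = RS⁻¹.
S has determinant -4; S⁻¹ = [[0, -1/4, 0], [1, -7/4, -3], [-2, 5/2, 5]].
M = RS⁻¹ = [[30, -22, -12]] · [[0, -1/4, 0], [1, -7/4, -3], [-2, 5/2, 5]] = [[2, 1, 6]].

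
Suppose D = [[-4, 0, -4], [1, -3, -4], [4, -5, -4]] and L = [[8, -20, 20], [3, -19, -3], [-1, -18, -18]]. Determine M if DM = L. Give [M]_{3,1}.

-4

Since D multiplies M on the left, M = D⁻¹L.
D has determinant 4; D⁻¹ = [[-2, 5, -3], [-3, 8, -5], [7/4, -5, 3]].
M = D⁻¹L = [[-2, 5, -3], [-3, 8, -5], [7/4, -5, 3]] · [[8, -20, 20], [3, -19, -3], [-1, -18, -18]] = [[2, -1, -1], [5, -2, 6], [-4, 6, -4]].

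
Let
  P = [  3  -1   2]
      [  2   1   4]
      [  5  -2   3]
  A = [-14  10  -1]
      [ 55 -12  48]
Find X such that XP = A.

X = [[-5, 3, -1], [5, 5, 6]]

Since P sits to the right of X, X = AP⁻¹.
det P = 1; the adjugate gives P⁻¹ = [[11, -1, -6], [14, -1, -8], [-9, 1, 5]].
X = AP⁻¹ = [[-14, 10, -1], [55, -12, 48]] · [[11, -1, -6], [14, -1, -8], [-9, 1, 5]] = [[-5, 3, -1], [5, 5, 6]].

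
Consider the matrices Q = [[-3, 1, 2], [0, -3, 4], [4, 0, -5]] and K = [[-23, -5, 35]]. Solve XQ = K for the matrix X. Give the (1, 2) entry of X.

Right-multiplying both sides by Q⁻¹ gives X = KQ⁻¹.
det Q = -5; the adjugate gives Q⁻¹ = [[-3, -1, -2], [-16/5, -7/5, -12/5], [-12/5, -4/5, -9/5]].
X = KQ⁻¹ = [[-23, -5, 35]] · [[-3, -1, -2], [-16/5, -7/5, -12/5], [-12/5, -4/5, -9/5]] = [[1, 2, -5]].

2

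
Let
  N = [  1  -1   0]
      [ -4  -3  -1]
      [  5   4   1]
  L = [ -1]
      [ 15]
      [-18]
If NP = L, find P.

N is on the left of P, so left-multiply by N⁻¹: P = N⁻¹L.
det N = 2; the adjugate gives N⁻¹ = [[1/2, 1/2, 1/2], [-1/2, 1/2, 1/2], [-1/2, -9/2, -7/2]].
P = N⁻¹L = [[1/2, 1/2, 1/2], [-1/2, 1/2, 1/2], [-1/2, -9/2, -7/2]] · [[-1], [15], [-18]] = [[-2], [-1], [-4]].

P = [[-2], [-1], [-4]]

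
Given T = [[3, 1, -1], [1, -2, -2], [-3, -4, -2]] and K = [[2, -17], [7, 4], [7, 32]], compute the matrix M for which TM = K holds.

M = [[1, -6], [-2, -2], [-1, -3]]

Since T multiplies M on the left, M = T⁻¹K.
det T = 6; the adjugate gives T⁻¹ = [[-2/3, 1, -2/3], [4/3, -3/2, 5/6], [-5/3, 3/2, -7/6]].
M = T⁻¹K = [[-2/3, 1, -2/3], [4/3, -3/2, 5/6], [-5/3, 3/2, -7/6]] · [[2, -17], [7, 4], [7, 32]] = [[1, -6], [-2, -2], [-1, -3]].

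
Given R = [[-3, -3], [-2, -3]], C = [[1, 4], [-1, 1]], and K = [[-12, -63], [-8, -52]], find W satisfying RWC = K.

Left-multiply by R⁻¹ and right-multiply by C⁻¹: W = R⁻¹KC⁻¹.
det R = 3; the adjugate gives R⁻¹ = [[-1, 1], [2/3, -1]].
det C = 5; the adjugate gives C⁻¹ = [[1/5, -4/5], [1/5, 1/5]].
R⁻¹K = [[4, 11], [0, 10]].
W = (R⁻¹K)C⁻¹ = [[3, -1], [2, 2]].

W = [[3, -1], [2, 2]]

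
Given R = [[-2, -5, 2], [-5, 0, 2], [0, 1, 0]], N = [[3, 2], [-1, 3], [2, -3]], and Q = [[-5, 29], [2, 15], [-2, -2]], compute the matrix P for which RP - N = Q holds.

RP = Q + N = [[-2, 31], [1, 18], [0, -5]].
R is on the left of P, so left-multiply by R⁻¹: P = R⁻¹(Q + N).
det R = -6, so R⁻¹ = [[1/3, -1/3, 5/3], [0, 0, 1], [5/6, -1/3, 25/6]].
P = R⁻¹(Q + N) = [[-1, -4], [0, -5], [-2, -1]].

P = [[-1, -4], [0, -5], [-2, -1]]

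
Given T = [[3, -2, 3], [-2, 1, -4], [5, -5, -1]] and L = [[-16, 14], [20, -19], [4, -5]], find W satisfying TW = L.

Since T multiplies W on the left, W = T⁻¹L.
det T = -4; the adjugate gives T⁻¹ = [[21/4, 17/4, -5/4], [11/2, 9/2, -3/2], [-5/4, -5/4, 1/4]].
W = T⁻¹L = [[21/4, 17/4, -5/4], [11/2, 9/2, -3/2], [-5/4, -5/4, 1/4]] · [[-16, 14], [20, -19], [4, -5]] = [[-4, -1], [-4, -1], [-4, 5]].

W = [[-4, -1], [-4, -1], [-4, 5]]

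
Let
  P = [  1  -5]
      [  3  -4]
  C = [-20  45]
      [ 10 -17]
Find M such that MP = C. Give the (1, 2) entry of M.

Since P sits to the right of M, M = CP⁻¹.
det P = 11, so P⁻¹ = [[-4/11, 5/11], [-3/11, 1/11]].
M = CP⁻¹ = [[-20, 45], [10, -17]] · [[-4/11, 5/11], [-3/11, 1/11]] = [[-5, -5], [1, 3]].

-5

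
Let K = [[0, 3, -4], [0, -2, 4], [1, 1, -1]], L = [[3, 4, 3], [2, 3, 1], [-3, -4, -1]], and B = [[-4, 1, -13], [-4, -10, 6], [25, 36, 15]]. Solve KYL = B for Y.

Y = K⁻¹BL⁻¹ (apply K⁻¹ on the left and L⁻¹ on the right).
K has determinant 4; K⁻¹ = [[-1/2, -1/4, 1], [1, 1, 0], [1/2, 3/4, 0]].
det L = 2, so L⁻¹ = [[1/2, -4, -5/2], [-1/2, 3, 3/2], [1/2, 0, 1/2]].
K⁻¹B = [[28, 38, 20], [-8, -9, -7], [-5, -7, -2]].
Y = (K⁻¹B)L⁻¹ = [[5, 2, -3], [-3, 5, 3], [0, -1, 1]].

Y = [[5, 2, -3], [-3, 5, 3], [0, -1, 1]]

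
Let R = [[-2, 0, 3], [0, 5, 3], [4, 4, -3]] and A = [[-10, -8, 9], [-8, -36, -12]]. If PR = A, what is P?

P = [[1, 0, -2], [-4, -4, -4]]

R is on the right of P, so right-multiply by R⁻¹: P = AR⁻¹.
R has determinant -6; R⁻¹ = [[9/2, -2, 5/2], [-2, 1, -1], [10/3, -4/3, 5/3]].
P = AR⁻¹ = [[-10, -8, 9], [-8, -36, -12]] · [[9/2, -2, 5/2], [-2, 1, -1], [10/3, -4/3, 5/3]] = [[1, 0, -2], [-4, -4, -4]].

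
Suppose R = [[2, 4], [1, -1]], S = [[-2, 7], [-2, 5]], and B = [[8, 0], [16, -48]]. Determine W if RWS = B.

W = [[-1, -5], [3, -1]]

Left-multiply by R⁻¹ and right-multiply by S⁻¹: W = R⁻¹BS⁻¹.
R has determinant -6; R⁻¹ = [[1/6, 2/3], [1/6, -1/3]].
det S = 4; the adjugate gives S⁻¹ = [[5/4, -7/4], [1/2, -1/2]].
R⁻¹B = [[12, -32], [-4, 16]].
W = (R⁻¹B)S⁻¹ = [[-1, -5], [3, -1]].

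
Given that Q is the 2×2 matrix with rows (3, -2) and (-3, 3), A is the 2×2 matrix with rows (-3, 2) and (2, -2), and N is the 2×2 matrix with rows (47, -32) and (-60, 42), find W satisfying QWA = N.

Left-multiply by Q⁻¹ and right-multiply by A⁻¹: W = Q⁻¹NA⁻¹.
det Q = 3; the adjugate gives Q⁻¹ = [[1, 2/3], [1, 1]].
det A = 2, so A⁻¹ = [[-1, -1], [-1, -3/2]].
Q⁻¹N = [[7, -4], [-13, 10]].
W = (Q⁻¹N)A⁻¹ = [[-3, -1], [3, -2]].

W = [[-3, -1], [3, -2]]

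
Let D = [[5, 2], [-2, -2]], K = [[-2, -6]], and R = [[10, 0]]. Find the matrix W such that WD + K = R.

WD = R − K = [[12, 6]].
Since D sits to the right of W, W = (R − K)D⁻¹.
det D = -6; the adjugate gives D⁻¹ = [[1/3, 1/3], [-1/3, -5/6]].
W = (R − K)D⁻¹ = [[2, -1]].

W = [[2, -1]]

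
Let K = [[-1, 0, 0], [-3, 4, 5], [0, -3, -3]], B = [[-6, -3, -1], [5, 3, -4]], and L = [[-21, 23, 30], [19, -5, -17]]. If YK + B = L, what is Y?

Y = [[0, 5, -2], [1, -5, -4]]

YK = L − B = [[-15, 26, 31], [14, -8, -13]].
K is on the right of Y, so right-multiply by K⁻¹: Y = (L − B)K⁻¹.
det K = -3; the adjugate gives K⁻¹ = [[-1, 0, 0], [3, -1, -5/3], [-3, 1, 4/3]].
Y = (L − B)K⁻¹ = [[0, 5, -2], [1, -5, -4]].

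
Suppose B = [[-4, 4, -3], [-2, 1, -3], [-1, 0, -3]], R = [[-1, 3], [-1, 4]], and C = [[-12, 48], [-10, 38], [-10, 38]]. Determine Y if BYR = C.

Y = [[-2, 4], [-2, 4], [0, -4]]

Isolating Y: multiply by B⁻¹ from the left and R⁻¹ from the right, so Y = B⁻¹CR⁻¹.
det B = -3; the adjugate gives B⁻¹ = [[1, -4, 3], [1, -3, 2], [-1/3, 4/3, -4/3]].
R has determinant -1; R⁻¹ = [[-4, 3], [-1, 1]].
B⁻¹C = [[-2, 10], [-2, 10], [4, -16]].
Y = (B⁻¹C)R⁻¹ = [[-2, 4], [-2, 4], [0, -4]].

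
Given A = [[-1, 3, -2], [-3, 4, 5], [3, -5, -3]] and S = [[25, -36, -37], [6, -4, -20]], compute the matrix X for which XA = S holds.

A is on the right of X, so right-multiply by A⁻¹: X = SA⁻¹.
A has determinant -1; A⁻¹ = [[-13, -19, -23], [-6, -9, -11], [-3, -4, -5]].
X = SA⁻¹ = [[25, -36, -37], [6, -4, -20]] · [[-13, -19, -23], [-6, -9, -11], [-3, -4, -5]] = [[2, -3, 6], [6, 2, 6]].

X = [[2, -3, 6], [6, 2, 6]]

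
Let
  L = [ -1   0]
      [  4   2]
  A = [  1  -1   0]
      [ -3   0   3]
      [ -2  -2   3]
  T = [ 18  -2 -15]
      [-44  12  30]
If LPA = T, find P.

P = [[-4, 4, 1], [0, -4, -1]]

P = L⁻¹TA⁻¹ (apply L⁻¹ on the left and A⁻¹ on the right).
L has determinant -2; L⁻¹ = [[-1, 0], [2, 1/2]].
det A = 3, so A⁻¹ = [[2, 1, -1], [1, 1, -1], [2, 4/3, -1]].
L⁻¹T = [[-18, 2, 15], [14, 2, -15]].
P = (L⁻¹T)A⁻¹ = [[-4, 4, 1], [0, -4, -1]].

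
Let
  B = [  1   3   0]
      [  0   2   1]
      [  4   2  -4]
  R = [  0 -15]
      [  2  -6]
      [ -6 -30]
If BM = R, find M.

M = [[3, -6], [-1, -3], [4, 0]]

Since B multiplies M on the left, M = B⁻¹R.
B has determinant 2; B⁻¹ = [[-5, 6, 3/2], [2, -2, -1/2], [-4, 5, 1]].
M = B⁻¹R = [[-5, 6, 3/2], [2, -2, -1/2], [-4, 5, 1]] · [[0, -15], [2, -6], [-6, -30]] = [[3, -6], [-1, -3], [4, 0]].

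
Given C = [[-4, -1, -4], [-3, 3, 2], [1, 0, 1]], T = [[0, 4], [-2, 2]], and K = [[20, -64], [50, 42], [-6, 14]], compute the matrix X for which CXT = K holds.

X = [[-2, 5], [3, -2], [4, -2]]

Isolating X: multiply by C⁻¹ from the left and T⁻¹ from the right, so X = C⁻¹KT⁻¹.
det C = -5; the adjugate gives C⁻¹ = [[-3/5, -1/5, -2], [-1, 0, -4], [3/5, 1/5, 3]].
T has determinant 8; T⁻¹ = [[1/4, -1/2], [1/4, 0]].
C⁻¹K = [[-10, 2], [4, 8], [4, 12]].
X = (C⁻¹K)T⁻¹ = [[-2, 5], [3, -2], [4, -2]].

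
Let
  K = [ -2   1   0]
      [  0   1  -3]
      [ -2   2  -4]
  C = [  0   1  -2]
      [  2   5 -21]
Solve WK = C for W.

Since K sits to the right of W, W = CK⁻¹.
det K = 2, so K⁻¹ = [[1, 2, -3/2], [3, 4, -3], [1, 1, -1]].
W = CK⁻¹ = [[0, 1, -2], [2, 5, -21]] · [[1, 2, -3/2], [3, 4, -3], [1, 1, -1]] = [[1, 2, -1], [-4, 3, 3]].

W = [[1, 2, -1], [-4, 3, 3]]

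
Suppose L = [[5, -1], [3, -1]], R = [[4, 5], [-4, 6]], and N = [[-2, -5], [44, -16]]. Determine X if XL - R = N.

XL = N + R = [[2, 0], [40, -10]].
Since L sits to the right of X, X = (N + R)L⁻¹.
det L = -2, so L⁻¹ = [[1/2, -1/2], [3/2, -5/2]].
X = (N + R)L⁻¹ = [[1, -1], [5, 5]].

X = [[1, -1], [5, 5]]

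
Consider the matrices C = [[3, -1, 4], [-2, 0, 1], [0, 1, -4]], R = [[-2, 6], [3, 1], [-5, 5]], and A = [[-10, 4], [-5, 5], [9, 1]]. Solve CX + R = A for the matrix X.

CX = A − R = [[-8, -2], [-8, 4], [14, -4]].
Since C multiplies X on the left, X = C⁻¹(A − R).
C has determinant -3; C⁻¹ = [[1/3, 0, 1/3], [8/3, 4, 11/3], [2/3, 1, 2/3]].
X = C⁻¹(A − R) = [[2, -2], [-2, -4], [-4, 0]].

X = [[2, -2], [-2, -4], [-4, 0]]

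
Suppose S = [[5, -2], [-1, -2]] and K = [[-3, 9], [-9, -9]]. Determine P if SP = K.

P = [[1, 3], [4, 3]]

Since S multiplies P on the left, P = S⁻¹K.
det S = -12; the adjugate gives S⁻¹ = [[1/6, -1/6], [-1/12, -5/12]].
P = S⁻¹K = [[1/6, -1/6], [-1/12, -5/12]] · [[-3, 9], [-9, -9]] = [[1, 3], [4, 3]].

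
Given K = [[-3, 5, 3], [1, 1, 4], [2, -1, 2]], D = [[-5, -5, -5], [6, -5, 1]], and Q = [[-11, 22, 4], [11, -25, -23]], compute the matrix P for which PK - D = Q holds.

PK = Q + D = [[-16, 17, -1], [17, -30, -22]].
Right-multiplying both sides by K⁻¹ gives P = (Q + D)K⁻¹.
K has determinant 3; K⁻¹ = [[2, -13/3, 17/3], [2, -4, 5], [-1, 7/3, -8/3]].
P = (Q + D)K⁻¹ = [[3, -1, -3], [-4, -5, 5]].

P = [[3, -1, -3], [-4, -5, 5]]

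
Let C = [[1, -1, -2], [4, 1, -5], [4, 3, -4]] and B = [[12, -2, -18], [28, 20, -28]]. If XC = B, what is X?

X = [[4, 2, 0], [-4, 4, 4]]

C is on the right of X, so right-multiply by C⁻¹: X = BC⁻¹.
C has determinant -1; C⁻¹ = [[-11, 10, -7], [4, -4, 3], [-8, 7, -5]].
X = BC⁻¹ = [[12, -2, -18], [28, 20, -28]] · [[-11, 10, -7], [4, -4, 3], [-8, 7, -5]] = [[4, 2, 0], [-4, 4, 4]].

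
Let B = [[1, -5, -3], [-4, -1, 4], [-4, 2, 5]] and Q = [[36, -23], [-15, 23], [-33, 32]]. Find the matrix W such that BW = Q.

Left-multiplying both sides by B⁻¹ gives W = B⁻¹Q.
det B = 3, so B⁻¹ = [[-13/3, 19/3, -23/3], [4/3, -7/3, 8/3], [-4, 6, -7]].
W = B⁻¹Q = [[-13/3, 19/3, -23/3], [4/3, -7/3, 8/3], [-4, 6, -7]] · [[36, -23], [-15, 23], [-33, 32]] = [[2, 0], [-5, 1], [-3, 6]].

W = [[2, 0], [-5, 1], [-3, 6]]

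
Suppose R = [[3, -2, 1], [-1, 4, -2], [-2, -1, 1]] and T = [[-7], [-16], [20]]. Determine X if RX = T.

X = [[-6], [-3], [5]]

Left-multiplying both sides by R⁻¹ gives X = R⁻¹T.
R has determinant 5; R⁻¹ = [[2/5, 1/5, 0], [1, 1, 1], [9/5, 7/5, 2]].
X = R⁻¹T = [[2/5, 1/5, 0], [1, 1, 1], [9/5, 7/5, 2]] · [[-7], [-16], [20]] = [[-6], [-3], [5]].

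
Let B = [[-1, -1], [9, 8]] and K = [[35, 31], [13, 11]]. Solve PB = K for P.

Since B sits to the right of P, P = KB⁻¹.
B has determinant 1; B⁻¹ = [[8, 1], [-9, -1]].
P = KB⁻¹ = [[35, 31], [13, 11]] · [[8, 1], [-9, -1]] = [[1, 4], [5, 2]].

P = [[1, 4], [5, 2]]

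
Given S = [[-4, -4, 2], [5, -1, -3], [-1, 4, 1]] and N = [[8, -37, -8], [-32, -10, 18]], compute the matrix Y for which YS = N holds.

S is on the right of Y, so right-multiply by S⁻¹: Y = NS⁻¹.
S has determinant 2; S⁻¹ = [[11/2, 6, 7], [-1, -1, -1], [19/2, 10, 12]].
Y = NS⁻¹ = [[8, -37, -8], [-32, -10, 18]] · [[11/2, 6, 7], [-1, -1, -1], [19/2, 10, 12]] = [[5, 5, -3], [5, -2, 2]].

Y = [[5, 5, -3], [5, -2, 2]]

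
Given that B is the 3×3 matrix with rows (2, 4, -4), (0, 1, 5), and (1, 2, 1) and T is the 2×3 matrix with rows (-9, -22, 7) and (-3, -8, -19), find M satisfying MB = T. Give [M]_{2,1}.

Since B sits to the right of M, M = TB⁻¹.
det B = 6; the adjugate gives B⁻¹ = [[-3/2, -2, 4], [5/6, 1, -5/3], [-1/6, 0, 1/3]].
M = TB⁻¹ = [[-9, -22, 7], [-3, -8, -19]] · [[-3/2, -2, 4], [5/6, 1, -5/3], [-1/6, 0, 1/3]] = [[-6, -4, 3], [1, -2, -5]].

1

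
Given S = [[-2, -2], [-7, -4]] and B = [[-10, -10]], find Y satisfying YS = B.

Y = [[5, 0]]

S is on the right of Y, so right-multiply by S⁻¹: Y = BS⁻¹.
det S = -6; the adjugate gives S⁻¹ = [[2/3, -1/3], [-7/6, 1/3]].
Y = BS⁻¹ = [[-10, -10]] · [[2/3, -1/3], [-7/6, 1/3]] = [[5, 0]].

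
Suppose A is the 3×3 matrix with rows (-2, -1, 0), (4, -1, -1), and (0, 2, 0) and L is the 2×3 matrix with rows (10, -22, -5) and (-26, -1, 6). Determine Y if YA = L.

A is on the right of Y, so right-multiply by A⁻¹: Y = LA⁻¹.
det A = -4, so A⁻¹ = [[-1/2, 0, -1/4], [0, 0, 1/2], [-2, -1, -3/2]].
Y = LA⁻¹ = [[10, -22, -5], [-26, -1, 6]] · [[-1/2, 0, -1/4], [0, 0, 1/2], [-2, -1, -3/2]] = [[5, 5, -6], [1, -6, -3]].

Y = [[5, 5, -6], [1, -6, -3]]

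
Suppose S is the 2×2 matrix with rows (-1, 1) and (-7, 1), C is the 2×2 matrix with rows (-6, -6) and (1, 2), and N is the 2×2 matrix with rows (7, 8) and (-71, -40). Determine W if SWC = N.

W = [[-3, -5], [-4, -4]]

W = S⁻¹NC⁻¹ (apply S⁻¹ on the left and C⁻¹ on the right).
det S = 6, so S⁻¹ = [[1/6, -1/6], [7/6, -1/6]].
det C = -6; the adjugate gives C⁻¹ = [[-1/3, -1], [1/6, 1]].
S⁻¹N = [[13, 8], [20, 16]].
W = (S⁻¹N)C⁻¹ = [[-3, -5], [-4, -4]].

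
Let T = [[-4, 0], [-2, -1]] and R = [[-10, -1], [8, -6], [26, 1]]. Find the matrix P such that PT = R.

P = [[2, 1], [-5, 6], [-6, -1]]

T is on the right of P, so right-multiply by T⁻¹: P = RT⁻¹.
det T = 4, so T⁻¹ = [[-1/4, 0], [1/2, -1]].
P = RT⁻¹ = [[-10, -1], [8, -6], [26, 1]] · [[-1/4, 0], [1/2, -1]] = [[2, 1], [-5, 6], [-6, -1]].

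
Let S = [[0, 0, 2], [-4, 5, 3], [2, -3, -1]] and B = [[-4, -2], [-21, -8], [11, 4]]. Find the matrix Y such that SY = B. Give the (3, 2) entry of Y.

Left-multiplying both sides by S⁻¹ gives Y = S⁻¹B.
det S = 4, so S⁻¹ = [[1, -3/2, -5/2], [1/2, -1, -2], [1/2, 0, 0]].
Y = S⁻¹B = [[1, -3/2, -5/2], [1/2, -1, -2], [1/2, 0, 0]] · [[-4, -2], [-21, -8], [11, 4]] = [[0, 0], [-3, -1], [-2, -1]].

-1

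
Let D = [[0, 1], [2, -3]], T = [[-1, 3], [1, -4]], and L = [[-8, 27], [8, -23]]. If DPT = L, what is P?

P = D⁻¹LT⁻¹ (apply D⁻¹ on the left and T⁻¹ on the right).
det D = -2, so D⁻¹ = [[3/2, 1/2], [1, 0]].
det T = 1, so T⁻¹ = [[-4, -3], [-1, -1]].
D⁻¹L = [[-8, 29], [-8, 27]].
P = (D⁻¹L)T⁻¹ = [[3, -5], [5, -3]].

P = [[3, -5], [5, -3]]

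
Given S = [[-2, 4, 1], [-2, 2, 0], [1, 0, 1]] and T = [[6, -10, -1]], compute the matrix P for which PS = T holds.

Since S sits to the right of P, P = TS⁻¹.
S has determinant 2; S⁻¹ = [[1, -2, -1], [1, -3/2, -1], [-1, 2, 2]].
P = TS⁻¹ = [[6, -10, -1]] · [[1, -2, -1], [1, -3/2, -1], [-1, 2, 2]] = [[-3, 1, 2]].

P = [[-3, 1, 2]]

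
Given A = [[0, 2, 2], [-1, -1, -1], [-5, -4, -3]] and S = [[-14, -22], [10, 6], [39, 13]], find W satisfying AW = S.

W = [[-3, 5], [-3, -5], [-4, -6]]

A is on the left of W, so left-multiply by A⁻¹: W = A⁻¹S.
A has determinant 2; A⁻¹ = [[-1/2, -1, 0], [1, 5, -1], [-1/2, -5, 1]].
W = A⁻¹S = [[-1/2, -1, 0], [1, 5, -1], [-1/2, -5, 1]] · [[-14, -22], [10, 6], [39, 13]] = [[-3, 5], [-3, -5], [-4, -6]].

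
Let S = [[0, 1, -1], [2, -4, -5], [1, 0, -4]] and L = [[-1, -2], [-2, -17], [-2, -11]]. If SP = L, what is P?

S is on the left of P, so left-multiply by S⁻¹: P = S⁻¹L.
S has determinant -1; S⁻¹ = [[-16, -4, 9], [-3, -1, 2], [-4, -1, 2]].
P = S⁻¹L = [[-16, -4, 9], [-3, -1, 2], [-4, -1, 2]] · [[-1, -2], [-2, -17], [-2, -11]] = [[6, 1], [1, 1], [2, 3]].

P = [[6, 1], [1, 1], [2, 3]]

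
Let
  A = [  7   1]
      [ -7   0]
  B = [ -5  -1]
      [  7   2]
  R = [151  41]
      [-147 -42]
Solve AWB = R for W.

Left-multiply by A⁻¹ and right-multiply by B⁻¹: W = A⁻¹RB⁻¹.
det A = 7, so A⁻¹ = [[0, -1/7], [1, 1]].
det B = -3, so B⁻¹ = [[-2/3, -1/3], [7/3, 5/3]].
A⁻¹R = [[21, 6], [4, -1]].
W = (A⁻¹R)B⁻¹ = [[0, 3], [-5, -3]].

W = [[0, 3], [-5, -3]]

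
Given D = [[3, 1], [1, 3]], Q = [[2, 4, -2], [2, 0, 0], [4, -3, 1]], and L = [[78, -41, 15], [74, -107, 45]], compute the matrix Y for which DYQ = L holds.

Left-multiply by D⁻¹ and right-multiply by Q⁻¹: Y = D⁻¹LQ⁻¹.
det D = 8, so D⁻¹ = [[3/8, -1/8], [-1/8, 3/8]].
det Q = 4, so Q⁻¹ = [[0, 1/2, 0], [-1/2, 5/2, -1], [-3/2, 11/2, -2]].
D⁻¹L = [[20, -2, 0], [18, -35, 15]].
Y = (D⁻¹L)Q⁻¹ = [[1, 5, 2], [-5, 4, 5]].

Y = [[1, 5, 2], [-5, 4, 5]]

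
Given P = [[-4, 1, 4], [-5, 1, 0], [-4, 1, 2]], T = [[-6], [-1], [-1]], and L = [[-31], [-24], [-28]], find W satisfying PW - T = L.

PW = L + T = [[-37], [-25], [-29]].
Left-multiplying both sides by P⁻¹ gives W = P⁻¹(L + T).
det P = -2, so P⁻¹ = [[-1, -1, 2], [-5, -4, 10], [1/2, 0, -1/2]].
W = P⁻¹(L + T) = [[4], [-5], [-4]].

W = [[4], [-5], [-4]]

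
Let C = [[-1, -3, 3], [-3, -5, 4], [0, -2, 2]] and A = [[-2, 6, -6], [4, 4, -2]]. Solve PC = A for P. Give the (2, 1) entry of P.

Since C sits to the right of P, P = AC⁻¹.
det C = 2; the adjugate gives C⁻¹ = [[-1, 0, 3/2], [3, -1, -5/2], [3, -1, -2]].
P = AC⁻¹ = [[-2, 6, -6], [4, 4, -2]] · [[-1, 0, 3/2], [3, -1, -5/2], [3, -1, -2]] = [[2, 0, -6], [2, -2, 0]].

2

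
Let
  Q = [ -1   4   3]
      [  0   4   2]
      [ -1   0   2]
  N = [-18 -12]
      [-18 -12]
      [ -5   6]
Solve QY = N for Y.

Q is on the left of Y, so left-multiply by Q⁻¹: Y = Q⁻¹N.
det Q = -4; the adjugate gives Q⁻¹ = [[-2, 2, 1], [1/2, -1/4, -1/2], [-1, 1, 1]].
Y = Q⁻¹N = [[-2, 2, 1], [1/2, -1/4, -1/2], [-1, 1, 1]] · [[-18, -12], [-18, -12], [-5, 6]] = [[-5, 6], [-2, -6], [-5, 6]].

Y = [[-5, 6], [-2, -6], [-5, 6]]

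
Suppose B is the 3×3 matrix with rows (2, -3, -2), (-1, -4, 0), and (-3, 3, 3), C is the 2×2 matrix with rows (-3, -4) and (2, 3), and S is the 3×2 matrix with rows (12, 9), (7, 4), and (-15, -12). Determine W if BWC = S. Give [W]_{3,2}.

-1

Left-multiply by B⁻¹ and right-multiply by C⁻¹: W = B⁻¹SC⁻¹.
det B = -3, so B⁻¹ = [[4, -1, 8/3], [-1, 0, -2/3], [5, -1, 11/3]].
det C = -1; the adjugate gives C⁻¹ = [[-3, -4], [2, 3]].
B⁻¹S = [[1, 0], [-2, -1], [-2, -3]].
W = (B⁻¹S)C⁻¹ = [[-3, -4], [4, 5], [0, -1]].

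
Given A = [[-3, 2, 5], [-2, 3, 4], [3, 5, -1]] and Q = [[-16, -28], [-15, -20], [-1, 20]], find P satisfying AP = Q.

Left-multiplying both sides by A⁻¹ gives P = A⁻¹Q.
A has determinant -6; A⁻¹ = [[23/6, -9/2, 7/6], [-5/3, 2, -1/3], [19/6, -7/2, 5/6]].
P = A⁻¹Q = [[23/6, -9/2, 7/6], [-5/3, 2, -1/3], [19/6, -7/2, 5/6]] · [[-16, -28], [-15, -20], [-1, 20]] = [[5, 6], [-3, 0], [1, -2]].

P = [[5, 6], [-3, 0], [1, -2]]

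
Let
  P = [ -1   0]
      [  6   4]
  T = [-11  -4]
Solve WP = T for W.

W = [[5, -1]]

Right-multiplying both sides by P⁻¹ gives W = TP⁻¹.
det P = -4, so P⁻¹ = [[-1, 0], [3/2, 1/4]].
W = TP⁻¹ = [[-11, -4]] · [[-1, 0], [3/2, 1/4]] = [[5, -1]].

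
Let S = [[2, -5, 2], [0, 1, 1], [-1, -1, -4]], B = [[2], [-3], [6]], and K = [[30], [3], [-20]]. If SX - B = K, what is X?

SX = K + B = [[32], [0], [-14]].
Since S multiplies X on the left, X = S⁻¹(K + B).
det S = 1, so S⁻¹ = [[-3, -22, -7], [-1, -6, -2], [1, 7, 2]].
X = S⁻¹(K + B) = [[2], [-4], [4]].

X = [[2], [-4], [4]]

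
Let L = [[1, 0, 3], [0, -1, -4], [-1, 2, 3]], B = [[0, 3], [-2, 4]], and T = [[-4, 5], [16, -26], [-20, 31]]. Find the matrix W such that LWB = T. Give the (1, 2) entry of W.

-4

Left-multiply by L⁻¹ and right-multiply by B⁻¹: W = L⁻¹TB⁻¹.
det L = 2, so L⁻¹ = [[5/2, 3, 3/2], [2, 3, 2], [-1/2, -1, -1/2]].
det B = 6; the adjugate gives B⁻¹ = [[2/3, -1/2], [1/3, 0]].
L⁻¹T = [[8, -19], [0, -6], [-4, 8]].
W = (L⁻¹T)B⁻¹ = [[-1, -4], [-2, 0], [0, 2]].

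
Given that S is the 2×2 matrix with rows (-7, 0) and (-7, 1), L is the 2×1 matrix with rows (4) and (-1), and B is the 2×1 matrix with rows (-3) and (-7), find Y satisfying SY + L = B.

SY = B − L = [[-7], [-6]].
Since S multiplies Y on the left, Y = S⁻¹(B − L).
det S = -7, so S⁻¹ = [[-1/7, 0], [-1, 1]].
Y = S⁻¹(B − L) = [[1], [1]].

Y = [[1], [1]]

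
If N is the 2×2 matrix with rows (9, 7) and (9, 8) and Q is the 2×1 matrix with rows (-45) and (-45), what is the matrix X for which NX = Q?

X = [[-5], [0]]

N is on the left of X, so left-multiply by N⁻¹: X = N⁻¹Q.
N has determinant 9; N⁻¹ = [[8/9, -7/9], [-1, 1]].
X = N⁻¹Q = [[8/9, -7/9], [-1, 1]] · [[-45], [-45]] = [[-5], [0]].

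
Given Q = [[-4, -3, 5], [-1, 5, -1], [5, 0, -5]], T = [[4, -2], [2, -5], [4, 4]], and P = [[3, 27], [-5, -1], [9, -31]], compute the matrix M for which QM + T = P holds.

M = [[4, -3], [0, 1], [3, 4]]

QM = P − T = [[-1, 29], [-7, 4], [5, -35]].
Since Q multiplies M on the left, M = Q⁻¹(P − T).
Q has determinant 5; Q⁻¹ = [[-5, -3, -22/5], [-2, -1, -9/5], [-5, -3, -23/5]].
M = Q⁻¹(P − T) = [[4, -3], [0, 1], [3, 4]].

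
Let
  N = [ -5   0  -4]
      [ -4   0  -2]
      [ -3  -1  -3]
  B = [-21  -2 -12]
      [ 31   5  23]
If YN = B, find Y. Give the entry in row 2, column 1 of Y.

Since N sits to the right of Y, Y = BN⁻¹.
det N = -6; the adjugate gives N⁻¹ = [[1/3, -2/3, 0], [1, -1/2, -1], [-2/3, 5/6, 0]].
Y = BN⁻¹ = [[-21, -2, -12], [31, 5, 23]] · [[1/3, -2/3, 0], [1, -1/2, -1], [-2/3, 5/6, 0]] = [[-1, 5, 2], [0, -4, -5]].

0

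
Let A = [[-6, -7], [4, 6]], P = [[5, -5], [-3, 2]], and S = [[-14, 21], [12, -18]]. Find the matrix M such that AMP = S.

M = [[0, 0], [1, 1]]

Isolating M: multiply by A⁻¹ from the left and P⁻¹ from the right, so M = A⁻¹SP⁻¹.
det A = -8; the adjugate gives A⁻¹ = [[-3/4, -7/8], [1/2, 3/4]].
det P = -5, so P⁻¹ = [[-2/5, -1], [-3/5, -1]].
A⁻¹S = [[0, 0], [2, -3]].
M = (A⁻¹S)P⁻¹ = [[0, 0], [1, 1]].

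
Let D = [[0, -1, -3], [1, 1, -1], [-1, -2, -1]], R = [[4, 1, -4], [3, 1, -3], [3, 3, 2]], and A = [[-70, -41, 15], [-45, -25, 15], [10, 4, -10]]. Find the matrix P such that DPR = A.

P = [[1, 4, 3], [-2, -5, -4], [5, 0, 5]]

P = D⁻¹AR⁻¹ (apply D⁻¹ on the left and R⁻¹ on the right).
D has determinant 1; D⁻¹ = [[-3, 5, 4], [2, -3, -3], [-1, 1, 1]].
R has determinant 5; R⁻¹ = [[11/5, -14/5, 1/5], [-3, 4, 0], [6/5, -9/5, 1/5]].
D⁻¹A = [[25, 14, -10], [-35, -19, 15], [35, 20, -10]].
P = (D⁻¹A)R⁻¹ = [[1, 4, 3], [-2, -5, -4], [5, 0, 5]].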